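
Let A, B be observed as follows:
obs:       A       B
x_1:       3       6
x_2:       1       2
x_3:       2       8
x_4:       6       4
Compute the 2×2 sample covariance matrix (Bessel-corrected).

Step 1 — column means:
  mean(A) = (3 + 1 + 2 + 6) / 4 = 12/4 = 3
  mean(B) = (6 + 2 + 8 + 4) / 4 = 20/4 = 5

Step 2 — sample covariance S[i,j] = (1/(n-1)) · Σ_k (x_{k,i} - mean_i) · (x_{k,j} - mean_j), with n-1 = 3.
  S[A,A] = ((0)·(0) + (-2)·(-2) + (-1)·(-1) + (3)·(3)) / 3 = 14/3 = 4.6667
  S[A,B] = ((0)·(1) + (-2)·(-3) + (-1)·(3) + (3)·(-1)) / 3 = 0/3 = 0
  S[B,B] = ((1)·(1) + (-3)·(-3) + (3)·(3) + (-1)·(-1)) / 3 = 20/3 = 6.6667

S is symmetric (S[j,i] = S[i,j]). Assembling:

S = [[4.6667, 0],
 [0, 6.6667]]


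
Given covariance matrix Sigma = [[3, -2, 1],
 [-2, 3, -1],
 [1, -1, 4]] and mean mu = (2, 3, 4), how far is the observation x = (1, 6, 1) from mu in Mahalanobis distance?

Step 1 — centre the observation: (x - mu) = (-1, 3, -3).

Step 2 — invert Sigma (cofactor / det for 3×3, or solve directly):
  Sigma^{-1} = [[0.6111, 0.3889, -0.0556],
 [0.3889, 0.6111, 0.0556],
 [-0.0556, 0.0556, 0.2778]].

Step 3 — form the quadratic (x - mu)^T · Sigma^{-1} · (x - mu):
  Sigma^{-1} · (x - mu) = (0.7222, 1.2778, -0.6111).
  (x - mu)^T · [Sigma^{-1} · (x - mu)] = (-1)·(0.7222) + (3)·(1.2778) + (-3)·(-0.6111) = 4.9444.

Step 4 — take square root: d = √(4.9444) ≈ 2.2236.

d(x, mu) = √(4.9444) ≈ 2.2236


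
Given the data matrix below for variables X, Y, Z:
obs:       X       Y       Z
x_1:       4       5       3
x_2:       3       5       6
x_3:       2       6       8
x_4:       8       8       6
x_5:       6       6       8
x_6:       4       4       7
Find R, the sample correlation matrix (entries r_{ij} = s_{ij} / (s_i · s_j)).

Step 1 — column means:
  mean(X) = (4 + 3 + 2 + 8 + 6 + 4) / 6 = 27/6 = 4.5
  mean(Y) = (5 + 5 + 6 + 8 + 6 + 4) / 6 = 34/6 = 5.6667
  mean(Z) = (3 + 6 + 8 + 6 + 8 + 7) / 6 = 38/6 = 6.3333

Step 2 — sample variances and covariances s[i,j] = (1/(n-1)) · Σ_k (x_{k,i} - mean_i) · (x_{k,j} - mean_j), with n-1 = 5:
  s[X,X] = ((-0.5)·(-0.5) + (-1.5)·(-1.5) + (-2.5)·(-2.5) + (3.5)·(3.5) + (1.5)·(1.5) + (-0.5)·(-0.5)) / 5 = 23.5/5 = 4.7
  s[X,Y] = ((-0.5)·(-0.6667) + (-1.5)·(-0.6667) + (-2.5)·(0.3333) + (3.5)·(2.3333) + (1.5)·(0.3333) + (-0.5)·(-1.6667)) / 5 = 10/5 = 2
  s[X,Z] = ((-0.5)·(-3.3333) + (-1.5)·(-0.3333) + (-2.5)·(1.6667) + (3.5)·(-0.3333) + (1.5)·(1.6667) + (-0.5)·(0.6667)) / 5 = -1/5 = -0.2
  s[Y,Y] = ((-0.6667)·(-0.6667) + (-0.6667)·(-0.6667) + (0.3333)·(0.3333) + (2.3333)·(2.3333) + (0.3333)·(0.3333) + (-1.6667)·(-1.6667)) / 5 = 9.3333/5 = 1.8667
  s[Y,Z] = ((-0.6667)·(-3.3333) + (-0.6667)·(-0.3333) + (0.3333)·(1.6667) + (2.3333)·(-0.3333) + (0.3333)·(1.6667) + (-1.6667)·(0.6667)) / 5 = 1.6667/5 = 0.3333
  s[Z,Z] = ((-3.3333)·(-3.3333) + (-0.3333)·(-0.3333) + (1.6667)·(1.6667) + (-0.3333)·(-0.3333) + (1.6667)·(1.6667) + (0.6667)·(0.6667)) / 5 = 17.3333/5 = 3.4667
  Sample standard deviations s_i = √(s[i,i]):
  s(X) = √(4.7) = 2.1679
  s(Y) = √(1.8667) = 1.3663
  s(Z) = √(3.4667) = 1.8619

Step 3 — r_{ij} = s_{ij} / (s_i · s_j):
  r[X,X] = 1 (diagonal).
  r[X,Y] = 2 / (2.1679 · 1.3663) = 2 / 2.962 = 0.6752
  r[X,Z] = -0.2 / (2.1679 · 1.8619) = -0.2 / 4.0365 = -0.0495
  r[Y,Y] = 1 (diagonal).
  r[Y,Z] = 0.3333 / (1.3663 · 1.8619) = 0.3333 / 2.5438 = 0.131
  r[Z,Z] = 1 (diagonal).

R is symmetric with unit diagonal. Assembling:

R = [[1, 0.6752, -0.0495],
 [0.6752, 1, 0.131],
 [-0.0495, 0.131, 1]]


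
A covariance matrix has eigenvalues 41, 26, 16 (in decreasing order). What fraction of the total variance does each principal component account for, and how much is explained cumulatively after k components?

Step 1 — total variance = trace(Sigma) = Σ λ_i = 41 + 26 + 16 = 83.

Step 2 — fraction explained by component i = λ_i / Σ λ:
  PC1: 41/83 = 0.494
  PC2: 26/83 = 0.3133
  PC3: 16/83 = 0.1928

Step 3 — cumulative fraction after k components = (λ_1 + ... + λ_k) / Σ λ:
  k = 1: 41/83 = 0.494
  k = 2: (41 + 26)/83 = 67/83 = 0.8072
  k = 3: (41 + 26 + 16)/83 = 83/83 = 1

Summary (fraction, with percent):

explained: PC1 0.494 (49.4%), PC2 0.3133 (31.33%), PC3 0.1928 (19.28%);  cumulative: 0.494, 0.8072, 1


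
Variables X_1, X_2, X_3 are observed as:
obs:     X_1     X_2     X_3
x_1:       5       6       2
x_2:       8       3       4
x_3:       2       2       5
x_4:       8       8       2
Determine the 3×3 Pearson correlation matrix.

Step 1 — column means:
  mean(X_1) = (5 + 8 + 2 + 8) / 4 = 23/4 = 5.75
  mean(X_2) = (6 + 3 + 2 + 8) / 4 = 19/4 = 4.75
  mean(X_3) = (2 + 4 + 5 + 2) / 4 = 13/4 = 3.25

Step 2 — sample variances and covariances s[i,j] = (1/(n-1)) · Σ_k (x_{k,i} - mean_i) · (x_{k,j} - mean_j), with n-1 = 3:
  s[X_1,X_1] = ((-0.75)·(-0.75) + (2.25)·(2.25) + (-3.75)·(-3.75) + (2.25)·(2.25)) / 3 = 24.75/3 = 8.25
  s[X_1,X_2] = ((-0.75)·(1.25) + (2.25)·(-1.75) + (-3.75)·(-2.75) + (2.25)·(3.25)) / 3 = 12.75/3 = 4.25
  s[X_1,X_3] = ((-0.75)·(-1.25) + (2.25)·(0.75) + (-3.75)·(1.75) + (2.25)·(-1.25)) / 3 = -6.75/3 = -2.25
  s[X_2,X_2] = ((1.25)·(1.25) + (-1.75)·(-1.75) + (-2.75)·(-2.75) + (3.25)·(3.25)) / 3 = 22.75/3 = 7.5833
  s[X_2,X_3] = ((1.25)·(-1.25) + (-1.75)·(0.75) + (-2.75)·(1.75) + (3.25)·(-1.25)) / 3 = -11.75/3 = -3.9167
  s[X_3,X_3] = ((-1.25)·(-1.25) + (0.75)·(0.75) + (1.75)·(1.75) + (-1.25)·(-1.25)) / 3 = 6.75/3 = 2.25
  Sample standard deviations s_i = √(s[i,i]):
  s(X_1) = √(8.25) = 2.8723
  s(X_2) = √(7.5833) = 2.7538
  s(X_3) = √(2.25) = 1.5

Step 3 — r_{ij} = s_{ij} / (s_i · s_j):
  r[X_1,X_1] = 1 (diagonal).
  r[X_1,X_2] = 4.25 / (2.8723 · 2.7538) = 4.25 / 7.9096 = 0.5373
  r[X_1,X_3] = -2.25 / (2.8723 · 1.5) = -2.25 / 4.3084 = -0.5222
  r[X_2,X_2] = 1 (diagonal).
  r[X_2,X_3] = -3.9167 / (2.7538 · 1.5) = -3.9167 / 4.1307 = -0.9482
  r[X_3,X_3] = 1 (diagonal).

R is symmetric with unit diagonal. Assembling:

R = [[1, 0.5373, -0.5222],
 [0.5373, 1, -0.9482],
 [-0.5222, -0.9482, 1]]


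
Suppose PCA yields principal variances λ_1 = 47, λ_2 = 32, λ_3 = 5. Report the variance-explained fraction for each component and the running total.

Step 1 — total variance = trace(Sigma) = Σ λ_i = 47 + 32 + 5 = 84.

Step 2 — fraction explained by component i = λ_i / Σ λ:
  PC1: 47/84 = 0.5595
  PC2: 32/84 = 0.381
  PC3: 5/84 = 0.0595

Step 3 — cumulative fraction after k components = (λ_1 + ... + λ_k) / Σ λ:
  k = 1: 47/84 = 0.5595
  k = 2: (47 + 32)/84 = 79/84 = 0.9405
  k = 3: (47 + 32 + 5)/84 = 84/84 = 1

Summary (fraction, with percent):

explained: PC1 0.5595 (55.95%), PC2 0.381 (38.1%), PC3 0.0595 (5.95%);  cumulative: 0.5595, 0.9405, 1


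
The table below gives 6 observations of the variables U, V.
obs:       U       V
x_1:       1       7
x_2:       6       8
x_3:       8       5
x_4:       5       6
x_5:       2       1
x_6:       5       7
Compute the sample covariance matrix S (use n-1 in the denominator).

Step 1 — column means:
  mean(U) = (1 + 6 + 8 + 5 + 2 + 5) / 6 = 27/6 = 4.5
  mean(V) = (7 + 8 + 5 + 6 + 1 + 7) / 6 = 34/6 = 5.6667

Step 2 — sample covariance S[i,j] = (1/(n-1)) · Σ_k (x_{k,i} - mean_i) · (x_{k,j} - mean_j), with n-1 = 5.
  S[U,U] = ((-3.5)·(-3.5) + (1.5)·(1.5) + (3.5)·(3.5) + (0.5)·(0.5) + (-2.5)·(-2.5) + (0.5)·(0.5)) / 5 = 33.5/5 = 6.7
  S[U,V] = ((-3.5)·(1.3333) + (1.5)·(2.3333) + (3.5)·(-0.6667) + (0.5)·(0.3333) + (-2.5)·(-4.6667) + (0.5)·(1.3333)) / 5 = 9/5 = 1.8
  S[V,V] = ((1.3333)·(1.3333) + (2.3333)·(2.3333) + (-0.6667)·(-0.6667) + (0.3333)·(0.3333) + (-4.6667)·(-4.6667) + (1.3333)·(1.3333)) / 5 = 31.3333/5 = 6.2667

S is symmetric (S[j,i] = S[i,j]). Assembling:

S = [[6.7, 1.8],
 [1.8, 6.2667]]


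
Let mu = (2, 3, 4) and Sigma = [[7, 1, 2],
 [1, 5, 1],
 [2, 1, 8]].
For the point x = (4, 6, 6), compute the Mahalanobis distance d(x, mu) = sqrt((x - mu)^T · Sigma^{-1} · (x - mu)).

Step 1 — centre the observation: (x - mu) = (2, 3, 2).

Step 2 — invert Sigma (cofactor / det for 3×3, or solve directly):
  Sigma^{-1} = [[0.1566, -0.0241, -0.0361],
 [-0.0241, 0.2088, -0.0201],
 [-0.0361, -0.0201, 0.1365]].

Step 3 — form the quadratic (x - mu)^T · Sigma^{-1} · (x - mu):
  Sigma^{-1} · (x - mu) = (0.1687, 0.5382, 0.1406).
  (x - mu)^T · [Sigma^{-1} · (x - mu)] = (2)·(0.1687) + (3)·(0.5382) + (2)·(0.1406) = 2.2329.

Step 4 — take square root: d = √(2.2329) ≈ 1.4943.

d(x, mu) = √(2.2329) ≈ 1.4943


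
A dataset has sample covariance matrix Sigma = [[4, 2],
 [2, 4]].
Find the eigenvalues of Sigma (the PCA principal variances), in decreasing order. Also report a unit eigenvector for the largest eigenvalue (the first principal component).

Step 1 — characteristic polynomial of 2×2 Sigma:
  det(Sigma - λI) = λ² - trace · λ + det = 0.
  trace = 4 + 4 = 8, det = 4·4 - (2)² = 12.
Step 2 — discriminant:
  Δ = trace² - 4·det = 64 - 48 = 16.
Step 3 — eigenvalues:
  λ = (trace ± √Δ)/2 = (8 ± 4)/2,
  λ_1 = 6,  λ_2 = 2.

Step 4 — unit eigenvector for λ_1: solve (Sigma - λ_1 I)v = 0. First row:
  (4 - 6)·v_x + (2)·v_y = 0, i.e. (-2)·v_x + (2)·v_y = 0,
  so v ∝ (b, λ_1 - a) = (2, 2) = u.
  ||u|| = √((2)² + (2)²) = √(8) ≈ 2.8284,
  v_1 = u/||u|| ≈ (0.7071, 0.7071) (||v_1|| = 1).

λ_1 = 6,  λ_2 = 2;  v_1 ≈ (0.7071, 0.7071)


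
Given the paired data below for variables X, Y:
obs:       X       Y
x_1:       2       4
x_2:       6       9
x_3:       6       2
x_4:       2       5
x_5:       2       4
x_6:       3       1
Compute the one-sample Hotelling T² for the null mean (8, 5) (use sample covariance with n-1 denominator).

Step 1 — sample mean vector:
  mean(X) = (2 + 6 + 6 + 2 + 2 + 3) / 6 = 21/6 = 3.5
  mean(Y) = (4 + 9 + 2 + 5 + 4 + 1) / 6 = 25/6 = 4.1667
  x̄ = (3.5, 4.1667),  deviation x̄ - mu_0 = (3.5, 4.1667) - (8, 5) = (-4.5, -0.8333).

Step 2 — sample covariance matrix, S[i,j] = (1/(n-1)) · Σ_k (x_{k,i} - mean_i) · (x_{k,j} - mean_j), divisor n-1 = 5:
  S[X,X] = ((-1.5)·(-1.5) + (2.5)·(2.5) + (2.5)·(2.5) + (-1.5)·(-1.5) + (-1.5)·(-1.5) + (-0.5)·(-0.5)) / 5 = 19.5/5 = 3.9
  S[X,Y] = ((-1.5)·(-0.1667) + (2.5)·(4.8333) + (2.5)·(-2.1667) + (-1.5)·(0.8333) + (-1.5)·(-0.1667) + (-0.5)·(-3.1667)) / 5 = 7.5/5 = 1.5
  S[Y,Y] = ((-0.1667)·(-0.1667) + (4.8333)·(4.8333) + (-2.1667)·(-2.1667) + (0.8333)·(0.8333) + (-0.1667)·(-0.1667) + (-3.1667)·(-3.1667)) / 5 = 38.8333/5 = 7.7667
  S = [[3.9, 1.5],
 [1.5, 7.7667]].

Step 3 — invert S. det(S) = 3.9·7.7667 - (1.5)² = 28.04.
  S^{-1} = (1/det) · [[d, -b], [-b, a]] = [[0.277, -0.0535],
 [-0.0535, 0.1391]].

Step 4 — quadratic form (x̄ - mu_0)^T · S^{-1} · (x̄ - mu_0):
  S^{-1} · (x̄ - mu_0) = (-1.2019, 0.1248),
  (x̄ - mu_0)^T · [...] = (-4.5)·(-1.2019) + (-0.8333)·(0.1248) = 5.3043.

Step 5 — scale by n: T² = 6 · 5.3043 = 31.826.

T² ≈ 31.826


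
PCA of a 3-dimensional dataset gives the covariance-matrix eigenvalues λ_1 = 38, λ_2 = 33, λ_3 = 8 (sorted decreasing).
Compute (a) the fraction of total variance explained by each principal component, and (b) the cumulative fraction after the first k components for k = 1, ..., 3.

Step 1 — total variance = trace(Sigma) = Σ λ_i = 38 + 33 + 8 = 79.

Step 2 — fraction explained by component i = λ_i / Σ λ:
  PC1: 38/79 = 0.481
  PC2: 33/79 = 0.4177
  PC3: 8/79 = 0.1013

Step 3 — cumulative fraction after k components = (λ_1 + ... + λ_k) / Σ λ:
  k = 1: 38/79 = 0.481
  k = 2: (38 + 33)/79 = 71/79 = 0.8987
  k = 3: (38 + 33 + 8)/79 = 79/79 = 1

Summary (fraction, with percent):

explained: PC1 0.481 (48.1%), PC2 0.4177 (41.77%), PC3 0.1013 (10.13%);  cumulative: 0.481, 0.8987, 1


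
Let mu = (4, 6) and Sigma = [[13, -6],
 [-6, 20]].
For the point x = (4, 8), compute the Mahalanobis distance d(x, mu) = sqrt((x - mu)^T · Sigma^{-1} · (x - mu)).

Step 1 — centre the observation: (x - mu) = (0, 2).

Step 2 — invert Sigma. det(Sigma) = 13·20 - (-6)² = 224.
  Sigma^{-1} = (1/det) · [[d, -b], [-b, a]] = [[0.0893, 0.0268],
 [0.0268, 0.058]].

Step 3 — form the quadratic (x - mu)^T · Sigma^{-1} · (x - mu):
  Sigma^{-1} · (x - mu) = (0.0536, 0.1161).
  (x - mu)^T · [Sigma^{-1} · (x - mu)] = (0)·(0.0536) + (2)·(0.1161) = 0.2321.

Step 4 — take square root: d = √(0.2321) ≈ 0.4818.

d(x, mu) = √(0.2321) ≈ 0.4818


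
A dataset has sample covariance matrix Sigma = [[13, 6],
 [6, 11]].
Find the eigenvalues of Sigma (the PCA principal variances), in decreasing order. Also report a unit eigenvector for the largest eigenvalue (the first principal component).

Step 1 — characteristic polynomial of 2×2 Sigma:
  det(Sigma - λI) = λ² - trace · λ + det = 0.
  trace = 13 + 11 = 24, det = 13·11 - (6)² = 107.
Step 2 — discriminant:
  Δ = trace² - 4·det = 576 - 428 = 148.
Step 3 — eigenvalues:
  λ = (trace ± √Δ)/2 = (24 ± 12.1655)/2,
  λ_1 = 18.0828,  λ_2 = 5.9172.

Step 4 — unit eigenvector for λ_1: solve (Sigma - λ_1 I)v = 0. First row:
  (13 - 18.0828)·v_x + (6)·v_y = 0, i.e. (-5.0828)·v_x + (6)·v_y = 0,
  so v ∝ (b, λ_1 - a) = (6, 5.0828) = u.
  ||u|| = √((6)² + (5.0828)²) = √(61.8345) ≈ 7.8635,
  v_1 = u/||u|| ≈ (0.763, 0.6464) (||v_1|| = 1).

λ_1 = 18.0828,  λ_2 = 5.9172;  v_1 ≈ (0.763, 0.6464)


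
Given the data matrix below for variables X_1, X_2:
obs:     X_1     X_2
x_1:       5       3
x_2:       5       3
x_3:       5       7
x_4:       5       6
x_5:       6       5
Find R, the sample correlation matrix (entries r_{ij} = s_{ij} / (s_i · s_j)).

Step 1 — column means:
  mean(X_1) = (5 + 5 + 5 + 5 + 6) / 5 = 26/5 = 5.2
  mean(X_2) = (3 + 3 + 7 + 6 + 5) / 5 = 24/5 = 4.8

Step 2 — sample variances and covariances s[i,j] = (1/(n-1)) · Σ_k (x_{k,i} - mean_i) · (x_{k,j} - mean_j), with n-1 = 4:
  s[X_1,X_1] = ((-0.2)·(-0.2) + (-0.2)·(-0.2) + (-0.2)·(-0.2) + (-0.2)·(-0.2) + (0.8)·(0.8)) / 4 = 0.8/4 = 0.2
  s[X_1,X_2] = ((-0.2)·(-1.8) + (-0.2)·(-1.8) + (-0.2)·(2.2) + (-0.2)·(1.2) + (0.8)·(0.2)) / 4 = 0.2/4 = 0.05
  s[X_2,X_2] = ((-1.8)·(-1.8) + (-1.8)·(-1.8) + (2.2)·(2.2) + (1.2)·(1.2) + (0.2)·(0.2)) / 4 = 12.8/4 = 3.2
  Sample standard deviations s_i = √(s[i,i]):
  s(X_1) = √(0.2) = 0.4472
  s(X_2) = √(3.2) = 1.7889

Step 3 — r_{ij} = s_{ij} / (s_i · s_j):
  r[X_1,X_1] = 1 (diagonal).
  r[X_1,X_2] = 0.05 / (0.4472 · 1.7889) = 0.05 / 0.8 = 0.0625
  r[X_2,X_2] = 1 (diagonal).

R is symmetric with unit diagonal. Assembling:

R = [[1, 0.0625],
 [0.0625, 1]]


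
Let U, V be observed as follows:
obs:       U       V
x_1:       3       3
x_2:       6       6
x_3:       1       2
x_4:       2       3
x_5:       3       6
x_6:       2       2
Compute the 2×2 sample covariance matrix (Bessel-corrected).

Step 1 — column means:
  mean(U) = (3 + 6 + 1 + 2 + 3 + 2) / 6 = 17/6 = 2.8333
  mean(V) = (3 + 6 + 2 + 3 + 6 + 2) / 6 = 22/6 = 3.6667

Step 2 — sample covariance S[i,j] = (1/(n-1)) · Σ_k (x_{k,i} - mean_i) · (x_{k,j} - mean_j), with n-1 = 5.
  S[U,U] = ((0.1667)·(0.1667) + (3.1667)·(3.1667) + (-1.8333)·(-1.8333) + (-0.8333)·(-0.8333) + (0.1667)·(0.1667) + (-0.8333)·(-0.8333)) / 5 = 14.8333/5 = 2.9667
  S[U,V] = ((0.1667)·(-0.6667) + (3.1667)·(2.3333) + (-1.8333)·(-1.6667) + (-0.8333)·(-0.6667) + (0.1667)·(2.3333) + (-0.8333)·(-1.6667)) / 5 = 12.6667/5 = 2.5333
  S[V,V] = ((-0.6667)·(-0.6667) + (2.3333)·(2.3333) + (-1.6667)·(-1.6667) + (-0.6667)·(-0.6667) + (2.3333)·(2.3333) + (-1.6667)·(-1.6667)) / 5 = 17.3333/5 = 3.4667

S is symmetric (S[j,i] = S[i,j]). Assembling:

S = [[2.9667, 2.5333],
 [2.5333, 3.4667]]


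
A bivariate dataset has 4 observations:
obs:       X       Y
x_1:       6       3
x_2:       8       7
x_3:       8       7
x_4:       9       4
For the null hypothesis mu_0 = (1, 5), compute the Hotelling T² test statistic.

Step 1 — sample mean vector:
  mean(X) = (6 + 8 + 8 + 9) / 4 = 31/4 = 7.75
  mean(Y) = (3 + 7 + 7 + 4) / 4 = 21/4 = 5.25
  x̄ = (7.75, 5.25),  deviation x̄ - mu_0 = (7.75, 5.25) - (1, 5) = (6.75, 0.25).

Step 2 — sample covariance matrix, S[i,j] = (1/(n-1)) · Σ_k (x_{k,i} - mean_i) · (x_{k,j} - mean_j), divisor n-1 = 3:
  S[X,X] = ((-1.75)·(-1.75) + (0.25)·(0.25) + (0.25)·(0.25) + (1.25)·(1.25)) / 3 = 4.75/3 = 1.5833
  S[X,Y] = ((-1.75)·(-2.25) + (0.25)·(1.75) + (0.25)·(1.75) + (1.25)·(-1.25)) / 3 = 3.25/3 = 1.0833
  S[Y,Y] = ((-2.25)·(-2.25) + (1.75)·(1.75) + (1.75)·(1.75) + (-1.25)·(-1.25)) / 3 = 12.75/3 = 4.25
  S = [[1.5833, 1.0833],
 [1.0833, 4.25]].

Step 3 — invert S. det(S) = 1.5833·4.25 - (1.0833)² = 5.5556.
  S^{-1} = (1/det) · [[d, -b], [-b, a]] = [[0.765, -0.195],
 [-0.195, 0.285]].

Step 4 — quadratic form (x̄ - mu_0)^T · S^{-1} · (x̄ - mu_0):
  S^{-1} · (x̄ - mu_0) = (5.115, -1.245),
  (x̄ - mu_0)^T · [...] = (6.75)·(5.115) + (0.25)·(-1.245) = 34.215.

Step 5 — scale by n: T² = 4 · 34.215 = 136.86.

T² ≈ 136.86


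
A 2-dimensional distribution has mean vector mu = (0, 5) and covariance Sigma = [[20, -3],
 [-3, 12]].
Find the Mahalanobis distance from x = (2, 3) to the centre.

Step 1 — centre the observation: (x - mu) = (2, -2).

Step 2 — invert Sigma. det(Sigma) = 20·12 - (-3)² = 231.
  Sigma^{-1} = (1/det) · [[d, -b], [-b, a]] = [[0.0519, 0.013],
 [0.013, 0.0866]].

Step 3 — form the quadratic (x - mu)^T · Sigma^{-1} · (x - mu):
  Sigma^{-1} · (x - mu) = (0.0779, -0.1472).
  (x - mu)^T · [Sigma^{-1} · (x - mu)] = (2)·(0.0779) + (-2)·(-0.1472) = 0.4502.

Step 4 — take square root: d = √(0.4502) ≈ 0.671.

d(x, mu) = √(0.4502) ≈ 0.671


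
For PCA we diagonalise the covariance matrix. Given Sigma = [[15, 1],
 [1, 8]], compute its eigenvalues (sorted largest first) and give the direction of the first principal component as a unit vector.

Step 1 — characteristic polynomial of 2×2 Sigma:
  det(Sigma - λI) = λ² - trace · λ + det = 0.
  trace = 15 + 8 = 23, det = 15·8 - (1)² = 119.
Step 2 — discriminant:
  Δ = trace² - 4·det = 529 - 476 = 53.
Step 3 — eigenvalues:
  λ = (trace ± √Δ)/2 = (23 ± 7.2801)/2,
  λ_1 = 15.1401,  λ_2 = 7.8599.

Step 4 — unit eigenvector for λ_1: solve (Sigma - λ_1 I)v = 0. First row:
  (15 - 15.1401)·v_x + (1)·v_y = 0, i.e. (-0.1401)·v_x + (1)·v_y = 0,
  so v ∝ (b, λ_1 - a) = (1, 0.1401) = u.
  ||u|| = √((1)² + (0.1401)²) = √(1.0196) ≈ 1.0098,
  v_1 = u/||u|| ≈ (0.9903, 0.1387) (||v_1|| = 1).

λ_1 = 15.1401,  λ_2 = 7.8599;  v_1 ≈ (0.9903, 0.1387)


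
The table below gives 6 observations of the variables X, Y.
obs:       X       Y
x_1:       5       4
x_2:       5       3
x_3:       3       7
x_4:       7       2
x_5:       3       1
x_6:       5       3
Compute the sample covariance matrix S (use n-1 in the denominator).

Step 1 — column means:
  mean(X) = (5 + 5 + 3 + 7 + 3 + 5) / 6 = 28/6 = 4.6667
  mean(Y) = (4 + 3 + 7 + 2 + 1 + 3) / 6 = 20/6 = 3.3333

Step 2 — sample covariance S[i,j] = (1/(n-1)) · Σ_k (x_{k,i} - mean_i) · (x_{k,j} - mean_j), with n-1 = 5.
  S[X,X] = ((0.3333)·(0.3333) + (0.3333)·(0.3333) + (-1.6667)·(-1.6667) + (2.3333)·(2.3333) + (-1.6667)·(-1.6667) + (0.3333)·(0.3333)) / 5 = 11.3333/5 = 2.2667
  S[X,Y] = ((0.3333)·(0.6667) + (0.3333)·(-0.3333) + (-1.6667)·(3.6667) + (2.3333)·(-1.3333) + (-1.6667)·(-2.3333) + (0.3333)·(-0.3333)) / 5 = -5.3333/5 = -1.0667
  S[Y,Y] = ((0.6667)·(0.6667) + (-0.3333)·(-0.3333) + (3.6667)·(3.6667) + (-1.3333)·(-1.3333) + (-2.3333)·(-2.3333) + (-0.3333)·(-0.3333)) / 5 = 21.3333/5 = 4.2667

S is symmetric (S[j,i] = S[i,j]). Assembling:

S = [[2.2667, -1.0667],
 [-1.0667, 4.2667]]


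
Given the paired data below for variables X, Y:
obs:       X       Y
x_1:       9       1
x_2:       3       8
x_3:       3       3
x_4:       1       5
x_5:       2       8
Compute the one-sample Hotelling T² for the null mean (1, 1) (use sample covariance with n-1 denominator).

Step 1 — sample mean vector:
  mean(X) = (9 + 3 + 3 + 1 + 2) / 5 = 18/5 = 3.6
  mean(Y) = (1 + 8 + 3 + 5 + 8) / 5 = 25/5 = 5
  x̄ = (3.6, 5),  deviation x̄ - mu_0 = (3.6, 5) - (1, 1) = (2.6, 4).

Step 2 — sample covariance matrix, S[i,j] = (1/(n-1)) · Σ_k (x_{k,i} - mean_i) · (x_{k,j} - mean_j), divisor n-1 = 4:
  S[X,X] = ((5.4)·(5.4) + (-0.6)·(-0.6) + (-0.6)·(-0.6) + (-2.6)·(-2.6) + (-1.6)·(-1.6)) / 4 = 39.2/4 = 9.8
  S[X,Y] = ((5.4)·(-4) + (-0.6)·(3) + (-0.6)·(-2) + (-2.6)·(0) + (-1.6)·(3)) / 4 = -27/4 = -6.75
  S[Y,Y] = ((-4)·(-4) + (3)·(3) + (-2)·(-2) + (0)·(0) + (3)·(3)) / 4 = 38/4 = 9.5
  S = [[9.8, -6.75],
 [-6.75, 9.5]].

Step 3 — invert S. det(S) = 9.8·9.5 - (-6.75)² = 47.5375.
  S^{-1} = (1/det) · [[d, -b], [-b, a]] = [[0.1998, 0.142],
 [0.142, 0.2062]].

Step 4 — quadratic form (x̄ - mu_0)^T · S^{-1} · (x̄ - mu_0):
  S^{-1} · (x̄ - mu_0) = (1.0876, 1.1938),
  (x̄ - mu_0)^T · [...] = (2.6)·(1.0876) + (4)·(1.1938) = 7.6028.

Step 5 — scale by n: T² = 5 · 7.6028 = 38.0142.

T² ≈ 38.0142


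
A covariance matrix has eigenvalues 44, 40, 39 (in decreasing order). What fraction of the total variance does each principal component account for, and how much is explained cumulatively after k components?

Step 1 — total variance = trace(Sigma) = Σ λ_i = 44 + 40 + 39 = 123.

Step 2 — fraction explained by component i = λ_i / Σ λ:
  PC1: 44/123 = 0.3577
  PC2: 40/123 = 0.3252
  PC3: 39/123 = 0.3171

Step 3 — cumulative fraction after k components = (λ_1 + ... + λ_k) / Σ λ:
  k = 1: 44/123 = 0.3577
  k = 2: (44 + 40)/123 = 84/123 = 0.6829
  k = 3: (44 + 40 + 39)/123 = 123/123 = 1

Summary (fraction, with percent):

explained: PC1 0.3577 (35.77%), PC2 0.3252 (32.52%), PC3 0.3171 (31.71%);  cumulative: 0.3577, 0.6829, 1


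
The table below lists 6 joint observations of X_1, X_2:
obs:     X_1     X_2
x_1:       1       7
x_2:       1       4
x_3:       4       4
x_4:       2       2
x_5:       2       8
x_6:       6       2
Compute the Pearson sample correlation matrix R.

Step 1 — column means:
  mean(X_1) = (1 + 1 + 4 + 2 + 2 + 6) / 6 = 16/6 = 2.6667
  mean(X_2) = (7 + 4 + 4 + 2 + 8 + 2) / 6 = 27/6 = 4.5

Step 2 — sample variances and covariances s[i,j] = (1/(n-1)) · Σ_k (x_{k,i} - mean_i) · (x_{k,j} - mean_j), with n-1 = 5:
  s[X_1,X_1] = ((-1.6667)·(-1.6667) + (-1.6667)·(-1.6667) + (1.3333)·(1.3333) + (-0.6667)·(-0.6667) + (-0.6667)·(-0.6667) + (3.3333)·(3.3333)) / 5 = 19.3333/5 = 3.8667
  s[X_1,X_2] = ((-1.6667)·(2.5) + (-1.6667)·(-0.5) + (1.3333)·(-0.5) + (-0.6667)·(-2.5) + (-0.6667)·(3.5) + (3.3333)·(-2.5)) / 5 = -13/5 = -2.6
  s[X_2,X_2] = ((2.5)·(2.5) + (-0.5)·(-0.5) + (-0.5)·(-0.5) + (-2.5)·(-2.5) + (3.5)·(3.5) + (-2.5)·(-2.5)) / 5 = 31.5/5 = 6.3
  Sample standard deviations s_i = √(s[i,i]):
  s(X_1) = √(3.8667) = 1.9664
  s(X_2) = √(6.3) = 2.51

Step 3 — r_{ij} = s_{ij} / (s_i · s_j):
  r[X_1,X_1] = 1 (diagonal).
  r[X_1,X_2] = -2.6 / (1.9664 · 2.51) = -2.6 / 4.9356 = -0.5268
  r[X_2,X_2] = 1 (diagonal).

R is symmetric with unit diagonal. Assembling:

R = [[1, -0.5268],
 [-0.5268, 1]]


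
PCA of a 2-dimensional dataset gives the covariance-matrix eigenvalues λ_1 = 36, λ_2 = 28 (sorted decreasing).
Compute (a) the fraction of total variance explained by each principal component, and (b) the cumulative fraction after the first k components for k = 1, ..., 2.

Step 1 — total variance = trace(Sigma) = Σ λ_i = 36 + 28 = 64.

Step 2 — fraction explained by component i = λ_i / Σ λ:
  PC1: 36/64 = 0.5625
  PC2: 28/64 = 0.4375

Step 3 — cumulative fraction after k components = (λ_1 + ... + λ_k) / Σ λ:
  k = 1: 36/64 = 0.5625
  k = 2: (36 + 28)/64 = 64/64 = 1

Summary (fraction, with percent):

explained: PC1 0.5625 (56.25%), PC2 0.4375 (43.75%);  cumulative: 0.5625, 1


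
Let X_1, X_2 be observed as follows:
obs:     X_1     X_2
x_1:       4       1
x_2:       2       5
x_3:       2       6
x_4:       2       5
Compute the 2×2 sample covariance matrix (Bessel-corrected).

Step 1 — column means:
  mean(X_1) = (4 + 2 + 2 + 2) / 4 = 10/4 = 2.5
  mean(X_2) = (1 + 5 + 6 + 5) / 4 = 17/4 = 4.25

Step 2 — sample covariance S[i,j] = (1/(n-1)) · Σ_k (x_{k,i} - mean_i) · (x_{k,j} - mean_j), with n-1 = 3.
  S[X_1,X_1] = ((1.5)·(1.5) + (-0.5)·(-0.5) + (-0.5)·(-0.5) + (-0.5)·(-0.5)) / 3 = 3/3 = 1
  S[X_1,X_2] = ((1.5)·(-3.25) + (-0.5)·(0.75) + (-0.5)·(1.75) + (-0.5)·(0.75)) / 3 = -6.5/3 = -2.1667
  S[X_2,X_2] = ((-3.25)·(-3.25) + (0.75)·(0.75) + (1.75)·(1.75) + (0.75)·(0.75)) / 3 = 14.75/3 = 4.9167

S is symmetric (S[j,i] = S[i,j]). Assembling:

S = [[1, -2.1667],
 [-2.1667, 4.9167]]


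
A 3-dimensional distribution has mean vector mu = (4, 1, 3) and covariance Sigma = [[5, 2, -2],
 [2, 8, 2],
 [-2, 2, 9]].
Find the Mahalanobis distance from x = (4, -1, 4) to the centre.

Step 1 — centre the observation: (x - mu) = (0, -2, 1).

Step 2 — invert Sigma (cofactor / det for 3×3, or solve directly):
  Sigma^{-1} = [[0.2656, -0.0859, 0.0781],
 [-0.0859, 0.1602, -0.0547],
 [0.0781, -0.0547, 0.1406]].

Step 3 — form the quadratic (x - mu)^T · Sigma^{-1} · (x - mu):
  Sigma^{-1} · (x - mu) = (0.25, -0.375, 0.25).
  (x - mu)^T · [Sigma^{-1} · (x - mu)] = (0)·(0.25) + (-2)·(-0.375) + (1)·(0.25) = 1.

Step 4 — take square root: d = √(1) ≈ 1.

d(x, mu) = √(1) ≈ 1


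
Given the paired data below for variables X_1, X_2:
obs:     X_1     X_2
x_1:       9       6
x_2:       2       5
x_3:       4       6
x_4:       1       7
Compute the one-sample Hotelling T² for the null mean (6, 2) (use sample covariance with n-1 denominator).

Step 1 — sample mean vector:
  mean(X_1) = (9 + 2 + 4 + 1) / 4 = 16/4 = 4
  mean(X_2) = (6 + 5 + 6 + 7) / 4 = 24/4 = 6
  x̄ = (4, 6),  deviation x̄ - mu_0 = (4, 6) - (6, 2) = (-2, 4).

Step 2 — sample covariance matrix, S[i,j] = (1/(n-1)) · Σ_k (x_{k,i} - mean_i) · (x_{k,j} - mean_j), divisor n-1 = 3:
  S[X_1,X_1] = ((5)·(5) + (-2)·(-2) + (0)·(0) + (-3)·(-3)) / 3 = 38/3 = 12.6667
  S[X_1,X_2] = ((5)·(0) + (-2)·(-1) + (0)·(0) + (-3)·(1)) / 3 = -1/3 = -0.3333
  S[X_2,X_2] = ((0)·(0) + (-1)·(-1) + (0)·(0) + (1)·(1)) / 3 = 2/3 = 0.6667
  S = [[12.6667, -0.3333],
 [-0.3333, 0.6667]].

Step 3 — invert S. det(S) = 12.6667·0.6667 - (-0.3333)² = 8.3333.
  S^{-1} = (1/det) · [[d, -b], [-b, a]] = [[0.08, 0.04],
 [0.04, 1.52]].

Step 4 — quadratic form (x̄ - mu_0)^T · S^{-1} · (x̄ - mu_0):
  S^{-1} · (x̄ - mu_0) = (0, 6),
  (x̄ - mu_0)^T · [...] = (-2)·(0) + (4)·(6) = 24.

Step 5 — scale by n: T² = 4 · 24 = 96.

T² ≈ 96


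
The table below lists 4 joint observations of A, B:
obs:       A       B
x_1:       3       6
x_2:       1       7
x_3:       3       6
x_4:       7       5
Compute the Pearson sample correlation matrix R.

Step 1 — column means:
  mean(A) = (3 + 1 + 3 + 7) / 4 = 14/4 = 3.5
  mean(B) = (6 + 7 + 6 + 5) / 4 = 24/4 = 6

Step 2 — sample variances and covariances s[i,j] = (1/(n-1)) · Σ_k (x_{k,i} - mean_i) · (x_{k,j} - mean_j), with n-1 = 3:
  s[A,A] = ((-0.5)·(-0.5) + (-2.5)·(-2.5) + (-0.5)·(-0.5) + (3.5)·(3.5)) / 3 = 19/3 = 6.3333
  s[A,B] = ((-0.5)·(0) + (-2.5)·(1) + (-0.5)·(0) + (3.5)·(-1)) / 3 = -6/3 = -2
  s[B,B] = ((0)·(0) + (1)·(1) + (0)·(0) + (-1)·(-1)) / 3 = 2/3 = 0.6667
  Sample standard deviations s_i = √(s[i,i]):
  s(A) = √(6.3333) = 2.5166
  s(B) = √(0.6667) = 0.8165

Step 3 — r_{ij} = s_{ij} / (s_i · s_j):
  r[A,A] = 1 (diagonal).
  r[A,B] = -2 / (2.5166 · 0.8165) = -2 / 2.0548 = -0.9733
  r[B,B] = 1 (diagonal).

R is symmetric with unit diagonal. Assembling:

R = [[1, -0.9733],
 [-0.9733, 1]]


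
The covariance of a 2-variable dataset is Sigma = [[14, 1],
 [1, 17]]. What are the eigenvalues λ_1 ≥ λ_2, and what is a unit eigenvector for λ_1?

Step 1 — characteristic polynomial of 2×2 Sigma:
  det(Sigma - λI) = λ² - trace · λ + det = 0.
  trace = 14 + 17 = 31, det = 14·17 - (1)² = 237.
Step 2 — discriminant:
  Δ = trace² - 4·det = 961 - 948 = 13.
Step 3 — eigenvalues:
  λ = (trace ± √Δ)/2 = (31 ± 3.6056)/2,
  λ_1 = 17.3028,  λ_2 = 13.6972.

Step 4 — unit eigenvector for λ_1: solve (Sigma - λ_1 I)v = 0. First row:
  (14 - 17.3028)·v_x + (1)·v_y = 0, i.e. (-3.3028)·v_x + (1)·v_y = 0,
  so v ∝ (b, λ_1 - a) = (1, 3.3028) = u.
  ||u|| = √((1)² + (3.3028)²) = √(11.9083) ≈ 3.4508,
  v_1 = u/||u|| ≈ (0.2898, 0.9571) (||v_1|| = 1).

λ_1 = 17.3028,  λ_2 = 13.6972;  v_1 ≈ (0.2898, 0.9571)


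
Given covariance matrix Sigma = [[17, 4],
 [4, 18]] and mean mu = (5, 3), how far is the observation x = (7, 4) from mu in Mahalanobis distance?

Step 1 — centre the observation: (x - mu) = (2, 1).

Step 2 — invert Sigma. det(Sigma) = 17·18 - (4)² = 290.
  Sigma^{-1} = (1/det) · [[d, -b], [-b, a]] = [[0.0621, -0.0138],
 [-0.0138, 0.0586]].

Step 3 — form the quadratic (x - mu)^T · Sigma^{-1} · (x - mu):
  Sigma^{-1} · (x - mu) = (0.1103, 0.031).
  (x - mu)^T · [Sigma^{-1} · (x - mu)] = (2)·(0.1103) + (1)·(0.031) = 0.2517.

Step 4 — take square root: d = √(0.2517) ≈ 0.5017.

d(x, mu) = √(0.2517) ≈ 0.5017


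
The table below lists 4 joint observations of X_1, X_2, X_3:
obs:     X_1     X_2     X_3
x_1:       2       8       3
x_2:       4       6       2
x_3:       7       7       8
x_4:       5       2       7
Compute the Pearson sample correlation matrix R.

Step 1 — column means:
  mean(X_1) = (2 + 4 + 7 + 5) / 4 = 18/4 = 4.5
  mean(X_2) = (8 + 6 + 7 + 2) / 4 = 23/4 = 5.75
  mean(X_3) = (3 + 2 + 8 + 7) / 4 = 20/4 = 5

Step 2 — sample variances and covariances s[i,j] = (1/(n-1)) · Σ_k (x_{k,i} - mean_i) · (x_{k,j} - mean_j), with n-1 = 3:
  s[X_1,X_1] = ((-2.5)·(-2.5) + (-0.5)·(-0.5) + (2.5)·(2.5) + (0.5)·(0.5)) / 3 = 13/3 = 4.3333
  s[X_1,X_2] = ((-2.5)·(2.25) + (-0.5)·(0.25) + (2.5)·(1.25) + (0.5)·(-3.75)) / 3 = -4.5/3 = -1.5
  s[X_1,X_3] = ((-2.5)·(-2) + (-0.5)·(-3) + (2.5)·(3) + (0.5)·(2)) / 3 = 15/3 = 5
  s[X_2,X_2] = ((2.25)·(2.25) + (0.25)·(0.25) + (1.25)·(1.25) + (-3.75)·(-3.75)) / 3 = 20.75/3 = 6.9167
  s[X_2,X_3] = ((2.25)·(-2) + (0.25)·(-3) + (1.25)·(3) + (-3.75)·(2)) / 3 = -9/3 = -3
  s[X_3,X_3] = ((-2)·(-2) + (-3)·(-3) + (3)·(3) + (2)·(2)) / 3 = 26/3 = 8.6667
  Sample standard deviations s_i = √(s[i,i]):
  s(X_1) = √(4.3333) = 2.0817
  s(X_2) = √(6.9167) = 2.63
  s(X_3) = √(8.6667) = 2.9439

Step 3 — r_{ij} = s_{ij} / (s_i · s_j):
  r[X_1,X_1] = 1 (diagonal).
  r[X_1,X_2] = -1.5 / (2.0817 · 2.63) = -1.5 / 5.4747 = -0.274
  r[X_1,X_3] = 5 / (2.0817 · 2.9439) = 5 / 6.1283 = 0.8159
  r[X_2,X_2] = 1 (diagonal).
  r[X_2,X_3] = -3 / (2.63 · 2.9439) = -3 / 7.7424 = -0.3875
  r[X_3,X_3] = 1 (diagonal).

R is symmetric with unit diagonal. Assembling:

R = [[1, -0.274, 0.8159],
 [-0.274, 1, -0.3875],
 [0.8159, -0.3875, 1]]


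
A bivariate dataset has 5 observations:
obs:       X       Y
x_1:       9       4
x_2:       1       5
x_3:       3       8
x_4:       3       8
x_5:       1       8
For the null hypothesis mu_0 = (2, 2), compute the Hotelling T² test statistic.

Step 1 — sample mean vector:
  mean(X) = (9 + 1 + 3 + 3 + 1) / 5 = 17/5 = 3.4
  mean(Y) = (4 + 5 + 8 + 8 + 8) / 5 = 33/5 = 6.6
  x̄ = (3.4, 6.6),  deviation x̄ - mu_0 = (3.4, 6.6) - (2, 2) = (1.4, 4.6).

Step 2 — sample covariance matrix, S[i,j] = (1/(n-1)) · Σ_k (x_{k,i} - mean_i) · (x_{k,j} - mean_j), divisor n-1 = 4:
  S[X,X] = ((5.6)·(5.6) + (-2.4)·(-2.4) + (-0.4)·(-0.4) + (-0.4)·(-0.4) + (-2.4)·(-2.4)) / 4 = 43.2/4 = 10.8
  S[X,Y] = ((5.6)·(-2.6) + (-2.4)·(-1.6) + (-0.4)·(1.4) + (-0.4)·(1.4) + (-2.4)·(1.4)) / 4 = -15.2/4 = -3.8
  S[Y,Y] = ((-2.6)·(-2.6) + (-1.6)·(-1.6) + (1.4)·(1.4) + (1.4)·(1.4) + (1.4)·(1.4)) / 4 = 15.2/4 = 3.8
  S = [[10.8, -3.8],
 [-3.8, 3.8]].

Step 3 — invert S. det(S) = 10.8·3.8 - (-3.8)² = 26.6.
  S^{-1} = (1/det) · [[d, -b], [-b, a]] = [[0.1429, 0.1429],
 [0.1429, 0.406]].

Step 4 — quadratic form (x̄ - mu_0)^T · S^{-1} · (x̄ - mu_0):
  S^{-1} · (x̄ - mu_0) = (0.8571, 2.0677),
  (x̄ - mu_0)^T · [...] = (1.4)·(0.8571) + (4.6)·(2.0677) = 10.7113.

Step 5 — scale by n: T² = 5 · 10.7113 = 53.5564.

T² ≈ 53.5564


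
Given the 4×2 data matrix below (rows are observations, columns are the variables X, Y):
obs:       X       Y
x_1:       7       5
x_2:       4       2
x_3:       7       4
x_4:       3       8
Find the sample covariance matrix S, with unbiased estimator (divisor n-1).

Step 1 — column means:
  mean(X) = (7 + 4 + 7 + 3) / 4 = 21/4 = 5.25
  mean(Y) = (5 + 2 + 4 + 8) / 4 = 19/4 = 4.75

Step 2 — sample covariance S[i,j] = (1/(n-1)) · Σ_k (x_{k,i} - mean_i) · (x_{k,j} - mean_j), with n-1 = 3.
  S[X,X] = ((1.75)·(1.75) + (-1.25)·(-1.25) + (1.75)·(1.75) + (-2.25)·(-2.25)) / 3 = 12.75/3 = 4.25
  S[X,Y] = ((1.75)·(0.25) + (-1.25)·(-2.75) + (1.75)·(-0.75) + (-2.25)·(3.25)) / 3 = -4.75/3 = -1.5833
  S[Y,Y] = ((0.25)·(0.25) + (-2.75)·(-2.75) + (-0.75)·(-0.75) + (3.25)·(3.25)) / 3 = 18.75/3 = 6.25

S is symmetric (S[j,i] = S[i,j]). Assembling:

S = [[4.25, -1.5833],
 [-1.5833, 6.25]]


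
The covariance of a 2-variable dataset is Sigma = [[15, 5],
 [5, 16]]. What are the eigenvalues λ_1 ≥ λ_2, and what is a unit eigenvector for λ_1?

Step 1 — characteristic polynomial of 2×2 Sigma:
  det(Sigma - λI) = λ² - trace · λ + det = 0.
  trace = 15 + 16 = 31, det = 15·16 - (5)² = 215.
Step 2 — discriminant:
  Δ = trace² - 4·det = 961 - 860 = 101.
Step 3 — eigenvalues:
  λ = (trace ± √Δ)/2 = (31 ± 10.0499)/2,
  λ_1 = 20.5249,  λ_2 = 10.4751.

Step 4 — unit eigenvector for λ_1: solve (Sigma - λ_1 I)v = 0. First row:
  (15 - 20.5249)·v_x + (5)·v_y = 0, i.e. (-5.5249)·v_x + (5)·v_y = 0,
  so v ∝ (b, λ_1 - a) = (5, 5.5249) = u.
  ||u|| = √((5)² + (5.5249)²) = √(55.5249) ≈ 7.4515,
  v_1 = u/||u|| ≈ (0.671, 0.7415) (||v_1|| = 1).

λ_1 = 20.5249,  λ_2 = 10.4751;  v_1 ≈ (0.671, 0.7415)


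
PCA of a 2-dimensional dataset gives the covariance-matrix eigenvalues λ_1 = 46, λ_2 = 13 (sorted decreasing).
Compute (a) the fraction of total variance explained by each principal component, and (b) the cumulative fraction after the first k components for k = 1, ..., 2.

Step 1 — total variance = trace(Sigma) = Σ λ_i = 46 + 13 = 59.

Step 2 — fraction explained by component i = λ_i / Σ λ:
  PC1: 46/59 = 0.7797
  PC2: 13/59 = 0.2203

Step 3 — cumulative fraction after k components = (λ_1 + ... + λ_k) / Σ λ:
  k = 1: 46/59 = 0.7797
  k = 2: (46 + 13)/59 = 59/59 = 1

Summary (fraction, with percent):

explained: PC1 0.7797 (77.97%), PC2 0.2203 (22.03%);  cumulative: 0.7797, 1


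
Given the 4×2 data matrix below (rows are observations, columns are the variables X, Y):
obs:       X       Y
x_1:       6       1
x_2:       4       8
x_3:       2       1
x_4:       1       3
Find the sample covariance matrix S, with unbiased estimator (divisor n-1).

Step 1 — column means:
  mean(X) = (6 + 4 + 2 + 1) / 4 = 13/4 = 3.25
  mean(Y) = (1 + 8 + 1 + 3) / 4 = 13/4 = 3.25

Step 2 — sample covariance S[i,j] = (1/(n-1)) · Σ_k (x_{k,i} - mean_i) · (x_{k,j} - mean_j), with n-1 = 3.
  S[X,X] = ((2.75)·(2.75) + (0.75)·(0.75) + (-1.25)·(-1.25) + (-2.25)·(-2.25)) / 3 = 14.75/3 = 4.9167
  S[X,Y] = ((2.75)·(-2.25) + (0.75)·(4.75) + (-1.25)·(-2.25) + (-2.25)·(-0.25)) / 3 = 0.75/3 = 0.25
  S[Y,Y] = ((-2.25)·(-2.25) + (4.75)·(4.75) + (-2.25)·(-2.25) + (-0.25)·(-0.25)) / 3 = 32.75/3 = 10.9167

S is symmetric (S[j,i] = S[i,j]). Assembling:

S = [[4.9167, 0.25],
 [0.25, 10.9167]]


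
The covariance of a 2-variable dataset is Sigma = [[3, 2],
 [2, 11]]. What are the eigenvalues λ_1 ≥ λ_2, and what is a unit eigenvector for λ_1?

Step 1 — characteristic polynomial of 2×2 Sigma:
  det(Sigma - λI) = λ² - trace · λ + det = 0.
  trace = 3 + 11 = 14, det = 3·11 - (2)² = 29.
Step 2 — discriminant:
  Δ = trace² - 4·det = 196 - 116 = 80.
Step 3 — eigenvalues:
  λ = (trace ± √Δ)/2 = (14 ± 8.9443)/2,
  λ_1 = 11.4721,  λ_2 = 2.5279.

Step 4 — unit eigenvector for λ_1: solve (Sigma - λ_1 I)v = 0. First row:
  (3 - 11.4721)·v_x + (2)·v_y = 0, i.e. (-8.4721)·v_x + (2)·v_y = 0,
  so v ∝ (b, λ_1 - a) = (2, 8.4721) = u.
  ||u|| = √((2)² + (8.4721)²) = √(75.7771) ≈ 8.705,
  v_1 = u/||u|| ≈ (0.2298, 0.9732) (||v_1|| = 1).

λ_1 = 11.4721,  λ_2 = 2.5279;  v_1 ≈ (0.2298, 0.9732)


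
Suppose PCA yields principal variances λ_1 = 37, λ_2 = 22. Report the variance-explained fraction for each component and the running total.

Step 1 — total variance = trace(Sigma) = Σ λ_i = 37 + 22 = 59.

Step 2 — fraction explained by component i = λ_i / Σ λ:
  PC1: 37/59 = 0.6271
  PC2: 22/59 = 0.3729

Step 3 — cumulative fraction after k components = (λ_1 + ... + λ_k) / Σ λ:
  k = 1: 37/59 = 0.6271
  k = 2: (37 + 22)/59 = 59/59 = 1

Summary (fraction, with percent):

explained: PC1 0.6271 (62.71%), PC2 0.3729 (37.29%);  cumulative: 0.6271, 1


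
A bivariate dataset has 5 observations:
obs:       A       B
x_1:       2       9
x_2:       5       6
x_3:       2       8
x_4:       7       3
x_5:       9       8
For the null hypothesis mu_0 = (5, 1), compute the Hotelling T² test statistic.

Step 1 — sample mean vector:
  mean(A) = (2 + 5 + 2 + 7 + 9) / 5 = 25/5 = 5
  mean(B) = (9 + 6 + 8 + 3 + 8) / 5 = 34/5 = 6.8
  x̄ = (5, 6.8),  deviation x̄ - mu_0 = (5, 6.8) - (5, 1) = (0, 5.8).

Step 2 — sample covariance matrix, S[i,j] = (1/(n-1)) · Σ_k (x_{k,i} - mean_i) · (x_{k,j} - mean_j), divisor n-1 = 4:
  S[A,A] = ((-3)·(-3) + (0)·(0) + (-3)·(-3) + (2)·(2) + (4)·(4)) / 4 = 38/4 = 9.5
  S[A,B] = ((-3)·(2.2) + (0)·(-0.8) + (-3)·(1.2) + (2)·(-3.8) + (4)·(1.2)) / 4 = -13/4 = -3.25
  S[B,B] = ((2.2)·(2.2) + (-0.8)·(-0.8) + (1.2)·(1.2) + (-3.8)·(-3.8) + (1.2)·(1.2)) / 4 = 22.8/4 = 5.7
  S = [[9.5, -3.25],
 [-3.25, 5.7]].

Step 3 — invert S. det(S) = 9.5·5.7 - (-3.25)² = 43.5875.
  S^{-1} = (1/det) · [[d, -b], [-b, a]] = [[0.1308, 0.0746],
 [0.0746, 0.218]].

Step 4 — quadratic form (x̄ - mu_0)^T · S^{-1} · (x̄ - mu_0):
  S^{-1} · (x̄ - mu_0) = (0.4325, 1.2641),
  (x̄ - mu_0)^T · [...] = (0)·(0.4325) + (5.8)·(1.2641) = 7.3319.

Step 5 — scale by n: T² = 5 · 7.3319 = 36.6596.

T² ≈ 36.6596


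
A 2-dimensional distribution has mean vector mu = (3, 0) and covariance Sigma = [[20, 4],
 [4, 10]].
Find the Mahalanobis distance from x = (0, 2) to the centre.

Step 1 — centre the observation: (x - mu) = (-3, 2).

Step 2 — invert Sigma. det(Sigma) = 20·10 - (4)² = 184.
  Sigma^{-1} = (1/det) · [[d, -b], [-b, a]] = [[0.0543, -0.0217],
 [-0.0217, 0.1087]].

Step 3 — form the quadratic (x - mu)^T · Sigma^{-1} · (x - mu):
  Sigma^{-1} · (x - mu) = (-0.2065, 0.2826).
  (x - mu)^T · [Sigma^{-1} · (x - mu)] = (-3)·(-0.2065) + (2)·(0.2826) = 1.1848.

Step 4 — take square root: d = √(1.1848) ≈ 1.0885.

d(x, mu) = √(1.1848) ≈ 1.0885


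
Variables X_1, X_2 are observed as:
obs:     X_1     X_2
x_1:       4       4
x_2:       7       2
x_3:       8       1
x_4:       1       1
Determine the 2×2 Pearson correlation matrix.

Step 1 — column means:
  mean(X_1) = (4 + 7 + 8 + 1) / 4 = 20/4 = 5
  mean(X_2) = (4 + 2 + 1 + 1) / 4 = 8/4 = 2

Step 2 — sample variances and covariances s[i,j] = (1/(n-1)) · Σ_k (x_{k,i} - mean_i) · (x_{k,j} - mean_j), with n-1 = 3:
  s[X_1,X_1] = ((-1)·(-1) + (2)·(2) + (3)·(3) + (-4)·(-4)) / 3 = 30/3 = 10
  s[X_1,X_2] = ((-1)·(2) + (2)·(0) + (3)·(-1) + (-4)·(-1)) / 3 = -1/3 = -0.3333
  s[X_2,X_2] = ((2)·(2) + (0)·(0) + (-1)·(-1) + (-1)·(-1)) / 3 = 6/3 = 2
  Sample standard deviations s_i = √(s[i,i]):
  s(X_1) = √(10) = 3.1623
  s(X_2) = √(2) = 1.4142

Step 3 — r_{ij} = s_{ij} / (s_i · s_j):
  r[X_1,X_1] = 1 (diagonal).
  r[X_1,X_2] = -0.3333 / (3.1623 · 1.4142) = -0.3333 / 4.4721 = -0.0745
  r[X_2,X_2] = 1 (diagonal).

R is symmetric with unit diagonal. Assembling:

R = [[1, -0.0745],
 [-0.0745, 1]]


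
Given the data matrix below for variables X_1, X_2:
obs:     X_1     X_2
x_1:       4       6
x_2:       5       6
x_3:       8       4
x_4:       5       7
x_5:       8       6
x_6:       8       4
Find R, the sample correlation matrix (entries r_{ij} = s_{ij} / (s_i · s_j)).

Step 1 — column means:
  mean(X_1) = (4 + 5 + 8 + 5 + 8 + 8) / 6 = 38/6 = 6.3333
  mean(X_2) = (6 + 6 + 4 + 7 + 6 + 4) / 6 = 33/6 = 5.5

Step 2 — sample variances and covariances s[i,j] = (1/(n-1)) · Σ_k (x_{k,i} - mean_i) · (x_{k,j} - mean_j), with n-1 = 5:
  s[X_1,X_1] = ((-2.3333)·(-2.3333) + (-1.3333)·(-1.3333) + (1.6667)·(1.6667) + (-1.3333)·(-1.3333) + (1.6667)·(1.6667) + (1.6667)·(1.6667)) / 5 = 17.3333/5 = 3.4667
  s[X_1,X_2] = ((-2.3333)·(0.5) + (-1.3333)·(0.5) + (1.6667)·(-1.5) + (-1.3333)·(1.5) + (1.6667)·(0.5) + (1.6667)·(-1.5)) / 5 = -8/5 = -1.6
  s[X_2,X_2] = ((0.5)·(0.5) + (0.5)·(0.5) + (-1.5)·(-1.5) + (1.5)·(1.5) + (0.5)·(0.5) + (-1.5)·(-1.5)) / 5 = 7.5/5 = 1.5
  Sample standard deviations s_i = √(s[i,i]):
  s(X_1) = √(3.4667) = 1.8619
  s(X_2) = √(1.5) = 1.2247

Step 3 — r_{ij} = s_{ij} / (s_i · s_j):
  r[X_1,X_1] = 1 (diagonal).
  r[X_1,X_2] = -1.6 / (1.8619 · 1.2247) = -1.6 / 2.2804 = -0.7016
  r[X_2,X_2] = 1 (diagonal).

R is symmetric with unit diagonal. Assembling:

R = [[1, -0.7016],
 [-0.7016, 1]]
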